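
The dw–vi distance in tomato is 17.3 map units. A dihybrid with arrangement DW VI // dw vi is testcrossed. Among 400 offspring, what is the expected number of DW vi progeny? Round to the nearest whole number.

35

A map distance of 17.3 map units corresponds to a recombination frequency of 0.173.
The F1 is DW VI / dw vi, so DW vi is a recombinant gamete class with expected frequency r/2 = 0.173/2 = 0.0865.
Expected number = 0.0865 × 400 = 34.60 ≈ 35.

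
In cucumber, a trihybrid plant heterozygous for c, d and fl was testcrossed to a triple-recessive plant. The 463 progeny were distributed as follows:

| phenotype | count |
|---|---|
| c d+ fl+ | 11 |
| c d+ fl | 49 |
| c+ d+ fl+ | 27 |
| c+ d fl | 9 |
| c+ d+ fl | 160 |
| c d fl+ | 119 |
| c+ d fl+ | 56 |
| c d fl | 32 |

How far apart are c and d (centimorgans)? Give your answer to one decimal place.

27.0 centimorgans

The two most frequent reciprocal classes, c+ d+ fl and c d fl+, are the parental types, so the F1 was c+ d+ fl / c d fl+.
The two rarest classes, c+ d fl and c d+ fl+, are the double crossovers. Comparing them with the parentals, only the d allele has switched, so d is the middle locus and the order is fl – d – c.
Crossovers in the d–c interval produce the single-crossover classes c d+ fl and c+ d fl+ (49 + 56 = 105) plus the double crossovers (20).
RF(d–c) = (105 + 20) / 463 = 125/463 = 0.2700 → 27.0 centimorgans.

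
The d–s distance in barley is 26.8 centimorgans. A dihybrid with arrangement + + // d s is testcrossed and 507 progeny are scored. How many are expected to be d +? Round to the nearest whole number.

68

A map distance of 26.8 centimorgans corresponds to a recombination frequency of 0.268.
The F1 is + + / d s, so d + is a recombinant gamete class with expected frequency r/2 = 0.268/2 = 0.1340.
Expected number = 0.1340 × 507 = 67.94 ≈ 68.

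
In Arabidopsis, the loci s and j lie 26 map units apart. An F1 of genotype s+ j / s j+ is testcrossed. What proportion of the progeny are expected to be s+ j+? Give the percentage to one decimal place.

13.0%

A map distance of 26 map units corresponds to a recombination frequency of 0.260.
The F1 is s+ j / s j+, so s+ j+ is a recombinant gamete class with expected frequency r/2 = 0.260/2 = 0.1300.
That is 0.1300 = 13.0% of the progeny.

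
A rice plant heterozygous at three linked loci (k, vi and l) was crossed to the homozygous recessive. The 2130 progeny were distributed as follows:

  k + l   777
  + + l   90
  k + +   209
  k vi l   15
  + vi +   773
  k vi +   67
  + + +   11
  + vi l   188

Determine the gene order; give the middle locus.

The two most frequent reciprocal classes, k + l and + vi +, are the parental types, so the F1 was k + l / + vi +.
The two rarest classes, k vi l and + + +, are the double crossovers. Comparing them with the parentals, only the vi allele has switched, so vi is the middle locus and the order is k – vi – l.

vi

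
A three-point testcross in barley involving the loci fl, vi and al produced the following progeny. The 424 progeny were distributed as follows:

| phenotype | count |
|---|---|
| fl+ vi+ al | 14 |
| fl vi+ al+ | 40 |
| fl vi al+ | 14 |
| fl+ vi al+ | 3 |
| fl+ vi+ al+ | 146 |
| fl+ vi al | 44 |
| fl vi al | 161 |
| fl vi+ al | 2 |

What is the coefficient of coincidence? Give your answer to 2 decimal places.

0.72

The two most frequent reciprocal classes, fl vi al and fl+ vi+ al+, are the parental types, so the F1 was fl vi al / fl+ vi+ al+.
The two rarest classes, fl vi+ al and fl+ vi al+, are the double crossovers. Comparing them with the parentals, only the vi allele has switched, so vi is the middle locus and the order is al – vi – fl.
al–vi: (28 + 5)/424 = 0.0778; vi–fl: (84 + 5)/424 = 0.2099.
Expected DCO frequency = 0.0778 × 0.2099 ≈ 0.01633; observed = 5/424 ≈ 0.01179.
Coefficient of coincidence = 0.01179/0.01633 ≈ 0.72.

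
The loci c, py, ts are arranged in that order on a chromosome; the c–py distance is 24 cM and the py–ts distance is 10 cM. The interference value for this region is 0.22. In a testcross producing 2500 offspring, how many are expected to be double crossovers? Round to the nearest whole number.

Map distances give recombination frequencies of 0.240 and 0.100 for the two intervals.
With interference 0.22 (so coincidence = 0.78), expected double-crossover frequency = 0.240 × 0.100 × 0.78 = 0.01872.
Expected number = 0.01872 × 2500 = 46.80 ≈ 47.

47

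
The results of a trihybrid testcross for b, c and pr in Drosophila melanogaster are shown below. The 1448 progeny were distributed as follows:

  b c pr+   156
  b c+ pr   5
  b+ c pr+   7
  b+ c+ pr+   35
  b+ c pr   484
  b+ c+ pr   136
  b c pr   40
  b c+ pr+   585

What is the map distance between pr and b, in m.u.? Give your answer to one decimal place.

6.0 m.u.

The two most frequent reciprocal classes, b c+ pr+ and b+ c pr, are the parental types, so the F1 was b c+ pr+ / b+ c pr.
The two rarest classes, b c+ pr and b+ c pr+, are the double crossovers. Comparing them with the parentals, only the pr allele has switched, so pr is the middle locus and the order is b – pr – c.
Crossovers in the b–pr interval produce the single-crossover classes b+ c+ pr+ and b c pr (35 + 40 = 75) plus the double crossovers (12).
RF(b–pr) = (75 + 12) / 1448 = 87/1448 = 0.0601 → 6.0 m.u.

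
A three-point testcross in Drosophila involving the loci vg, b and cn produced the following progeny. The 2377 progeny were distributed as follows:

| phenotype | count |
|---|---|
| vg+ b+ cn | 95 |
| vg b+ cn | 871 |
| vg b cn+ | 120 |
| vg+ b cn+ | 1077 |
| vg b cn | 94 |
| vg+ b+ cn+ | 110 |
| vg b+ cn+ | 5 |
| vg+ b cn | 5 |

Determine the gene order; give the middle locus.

The two most frequent reciprocal classes, vg+ b cn+ and vg b+ cn, are the parental types, so the F1 was vg+ b cn+ / vg b+ cn.
The two rarest classes, vg+ b cn and vg b+ cn+, are the double crossovers. Comparing them with the parentals, only the cn allele has switched, so cn is the middle locus and the order is vg – cn – b.

cn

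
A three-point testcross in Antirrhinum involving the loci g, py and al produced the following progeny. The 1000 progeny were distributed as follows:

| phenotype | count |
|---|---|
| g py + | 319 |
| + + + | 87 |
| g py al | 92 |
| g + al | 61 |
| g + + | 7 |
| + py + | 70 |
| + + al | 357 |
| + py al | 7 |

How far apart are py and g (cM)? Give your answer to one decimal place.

The two most frequent reciprocal classes, g py + and + + al, are the parental types, so the F1 was g py + / + + al.
The two rarest classes, g + + and + py al, are the double crossovers. Comparing them with the parentals, only the py allele has switched, so py is the middle locus and the order is al – py – g.
Crossovers in the py–g interval produce the single-crossover classes + py + and g + al (70 + 61 = 131) plus the double crossovers (14).
RF(py–g) = (131 + 14) / 1000 = 145/1000 = 0.1450 → 14.5 cM.

14.5 cM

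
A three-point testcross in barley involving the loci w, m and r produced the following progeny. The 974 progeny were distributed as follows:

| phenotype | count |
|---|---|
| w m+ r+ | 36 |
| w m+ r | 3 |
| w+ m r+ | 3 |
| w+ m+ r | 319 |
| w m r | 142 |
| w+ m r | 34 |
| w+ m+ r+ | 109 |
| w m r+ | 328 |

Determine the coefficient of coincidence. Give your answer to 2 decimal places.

0.30

The two most frequent reciprocal classes, w m r+ and w+ m+ r, are the parental types, so the F1 was w m r+ / w+ m+ r.
The two rarest classes, w+ m r+ and w m+ r, are the double crossovers. Comparing them with the parentals, only the w allele has switched, so w is the middle locus and the order is m – w – r.
m–w: (70 + 6)/974 = 0.0780; w–r: (251 + 6)/974 = 0.2639.
Expected DCO frequency = 0.0780 × 0.2639 ≈ 0.02058; observed = 6/974 ≈ 0.00616.
Coefficient of coincidence = 0.00616/0.02058 ≈ 0.30.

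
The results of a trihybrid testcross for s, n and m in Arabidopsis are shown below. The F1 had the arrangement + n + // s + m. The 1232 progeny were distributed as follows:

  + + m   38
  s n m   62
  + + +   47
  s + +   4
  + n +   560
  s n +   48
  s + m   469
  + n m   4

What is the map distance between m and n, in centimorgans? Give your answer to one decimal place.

9.5 centimorgans

The two rarest classes, + n m and s + +, are the double crossovers. Comparing them with the parentals, only the m allele has switched, so m is the middle locus and the order is s – m – n.
Crossovers in the m–n interval produce the single-crossover classes + + + and s n m (47 + 62 = 109) plus the double crossovers (8).
RF(m–n) = (109 + 8) / 1232 = 117/1232 = 0.0950 → 9.5 centimorgans.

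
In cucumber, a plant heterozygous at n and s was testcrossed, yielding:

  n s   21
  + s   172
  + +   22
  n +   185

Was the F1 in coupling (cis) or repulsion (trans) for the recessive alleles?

The two most frequent classes are + s (172) and n + (185); these are the parental (non-recombinant) types.
So the F1 carried + s on one chromosome and n + on the other — the recessive alleles are on opposite chromosomes (trans / repulsion).

trans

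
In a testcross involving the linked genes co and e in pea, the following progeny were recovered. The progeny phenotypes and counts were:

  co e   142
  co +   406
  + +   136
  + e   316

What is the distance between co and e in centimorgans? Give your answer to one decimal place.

27.8 centimorgans

The two most frequent classes, + e (316) and co + (406), are the parental types, so the F1 was + e / co +.
The recombinant classes are + + and co e: 136 + 142 = 278.
Recombination frequency = 278/1000 = 0.2780 ≈ 27.8%, i.e. 27.8 centimorgans.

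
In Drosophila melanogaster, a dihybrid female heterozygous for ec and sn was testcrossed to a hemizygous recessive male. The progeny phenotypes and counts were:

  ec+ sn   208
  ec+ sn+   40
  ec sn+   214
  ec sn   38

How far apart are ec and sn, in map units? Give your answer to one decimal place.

15.6 map units

The two most frequent classes, ec+ sn (208) and ec sn+ (214), are the parental types, so the F1 was ec+ sn / ec sn+.
The recombinant classes are ec+ sn+ and ec sn: 40 + 38 = 78.
Recombination frequency = 78/500 = 0.1560 ≈ 15.6%, i.e. 15.6 map units.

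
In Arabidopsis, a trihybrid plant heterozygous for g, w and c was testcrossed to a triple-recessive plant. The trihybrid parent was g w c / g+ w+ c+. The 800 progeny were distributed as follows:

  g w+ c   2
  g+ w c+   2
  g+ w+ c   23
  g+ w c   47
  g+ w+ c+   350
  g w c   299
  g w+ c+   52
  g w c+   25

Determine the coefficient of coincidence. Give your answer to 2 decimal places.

0.60

The two rarest classes, g w+ c and g+ w c+, are the double crossovers. Comparing them with the parentals, only the w allele has switched, so w is the middle locus and the order is g – w – c.
g–w: (99 + 4)/800 = 0.1288; w–c: (48 + 4)/800 = 0.0650.
Expected DCO frequency = 0.1288 × 0.0650 ≈ 0.00837; observed = 4/800 ≈ 0.00500.
Coefficient of coincidence = 0.00500/0.00837 ≈ 0.60.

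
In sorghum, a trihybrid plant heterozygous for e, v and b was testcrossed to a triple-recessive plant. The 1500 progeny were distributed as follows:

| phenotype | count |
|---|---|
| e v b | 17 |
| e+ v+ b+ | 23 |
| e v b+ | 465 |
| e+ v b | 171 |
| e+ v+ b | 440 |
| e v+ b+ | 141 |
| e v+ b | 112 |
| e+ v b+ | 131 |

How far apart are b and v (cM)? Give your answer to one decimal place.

The two most frequent reciprocal classes, e+ v+ b and e v b+, are the parental types, so the F1 was e+ v+ b / e v b+.
The two rarest classes, e+ v+ b+ and e v b, are the double crossovers. Comparing them with the parentals, only the b allele has switched, so b is the middle locus and the order is e – b – v.
Crossovers in the b–v interval produce the single-crossover classes e+ v b and e v+ b+ (171 + 141 = 312) plus the double crossovers (40).
RF(b–v) = (312 + 40) / 1500 = 352/1500 = 0.2347 → 23.5 cM.

23.5 cM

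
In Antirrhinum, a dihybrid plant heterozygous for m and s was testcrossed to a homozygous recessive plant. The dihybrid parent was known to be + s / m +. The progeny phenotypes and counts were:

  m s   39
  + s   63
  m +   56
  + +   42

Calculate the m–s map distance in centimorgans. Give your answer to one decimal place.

40.5 centimorgans

The recombinant classes are + + and m s: 42 + 39 = 81.
Recombination frequency = 81/200 = 0.4050 ≈ 40.5%, i.e. 40.5 centimorgans.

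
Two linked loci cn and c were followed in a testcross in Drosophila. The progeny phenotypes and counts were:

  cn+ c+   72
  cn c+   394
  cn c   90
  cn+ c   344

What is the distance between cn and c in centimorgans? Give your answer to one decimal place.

The two most frequent classes, cn+ c (344) and cn c+ (394), are the parental types, so the F1 was cn+ c / cn c+.
The recombinant classes are cn+ c+ and cn c: 72 + 90 = 162.
Recombination frequency = 162/900 = 0.1800 ≈ 18.0%, i.e. 18.0 centimorgans.

18.0 centimorgans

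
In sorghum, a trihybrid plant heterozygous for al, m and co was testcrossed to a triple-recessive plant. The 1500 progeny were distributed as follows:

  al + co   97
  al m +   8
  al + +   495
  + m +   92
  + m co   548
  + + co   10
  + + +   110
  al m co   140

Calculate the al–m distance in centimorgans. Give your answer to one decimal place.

The two most frequent reciprocal classes, + m co and al + +, are the parental types, so the F1 was + m co / al + +.
The two rarest classes, + + co and al m +, are the double crossovers. Comparing them with the parentals, only the m allele has switched, so m is the middle locus and the order is co – m – al.
Crossovers in the m–al interval produce the single-crossover classes al m co and + + + (140 + 110 = 250) plus the double crossovers (18).
RF(m–al) = (250 + 18) / 1500 = 268/1500 = 0.1787 → 17.9 centimorgans.

17.9 centimorgans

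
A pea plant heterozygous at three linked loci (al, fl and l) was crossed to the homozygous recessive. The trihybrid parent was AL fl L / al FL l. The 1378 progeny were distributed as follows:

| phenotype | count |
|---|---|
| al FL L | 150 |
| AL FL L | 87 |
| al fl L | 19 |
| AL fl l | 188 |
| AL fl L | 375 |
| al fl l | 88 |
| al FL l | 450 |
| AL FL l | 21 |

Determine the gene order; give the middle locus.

The two rarest classes, al fl L and AL FL l, are the double crossovers. Comparing them with the parentals, only the al allele has switched, so al is the middle locus and the order is l – al – fl.

al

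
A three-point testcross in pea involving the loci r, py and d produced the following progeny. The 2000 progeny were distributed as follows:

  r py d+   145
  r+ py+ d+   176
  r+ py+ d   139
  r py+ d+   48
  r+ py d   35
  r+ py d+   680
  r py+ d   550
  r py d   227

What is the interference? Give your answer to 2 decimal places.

0.07

The two most frequent reciprocal classes, r+ py d+ and r py+ d, are the parental types, so the F1 was r+ py d+ / r py+ d.
The two rarest classes, r+ py d and r py+ d+, are the double crossovers. Comparing them with the parentals, only the d allele has switched, so d is the middle locus and the order is py – d – r.
py–d: (403 + 83)/2000 = 0.2430; d–r: (284 + 83)/2000 = 0.1835.
Expected DCO frequency = 0.2430 × 0.1835 ≈ 0.04459; observed = 83/2000 ≈ 0.04150.
Coefficient of coincidence = 0.04150/0.04459 ≈ 0.93; interference = 1 − 0.93 = 0.07.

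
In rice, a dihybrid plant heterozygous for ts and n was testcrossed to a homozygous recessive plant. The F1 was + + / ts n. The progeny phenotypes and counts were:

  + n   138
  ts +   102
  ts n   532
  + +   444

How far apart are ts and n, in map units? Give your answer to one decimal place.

19.7 map units

The recombinant classes are + n and ts +: 138 + 102 = 240.
Recombination frequency = 240/1216 = 0.1974 ≈ 19.7%, i.e. 19.7 map units.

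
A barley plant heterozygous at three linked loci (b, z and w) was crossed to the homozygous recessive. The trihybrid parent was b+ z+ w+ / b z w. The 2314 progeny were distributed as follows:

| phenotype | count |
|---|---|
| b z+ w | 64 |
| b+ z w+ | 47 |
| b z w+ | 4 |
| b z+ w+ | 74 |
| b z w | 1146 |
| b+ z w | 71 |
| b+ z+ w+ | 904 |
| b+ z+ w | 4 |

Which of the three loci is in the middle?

w

The two rarest classes, b+ z+ w and b z w+, are the double crossovers. Comparing them with the parentals, only the w allele has switched, so w is the middle locus and the order is b – w – z.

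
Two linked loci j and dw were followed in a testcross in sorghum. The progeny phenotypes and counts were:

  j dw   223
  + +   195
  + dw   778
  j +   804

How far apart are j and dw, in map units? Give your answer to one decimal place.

20.9 map units

The two most frequent classes, + dw (778) and j + (804), are the parental types, so the F1 was + dw / j +.
The recombinant classes are + + and j dw: 195 + 223 = 418.
Recombination frequency = 418/2000 = 0.2090 ≈ 20.9%, i.e. 20.9 map units.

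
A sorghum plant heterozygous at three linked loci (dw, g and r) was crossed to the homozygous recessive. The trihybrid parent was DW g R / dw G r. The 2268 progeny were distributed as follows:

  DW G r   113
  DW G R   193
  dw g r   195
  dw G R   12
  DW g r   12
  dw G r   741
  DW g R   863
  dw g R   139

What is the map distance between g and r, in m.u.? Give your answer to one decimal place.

The two rarest classes, DW g r and dw G R, are the double crossovers. Comparing them with the parentals, only the r allele has switched, so r is the middle locus and the order is dw – r – g.
Crossovers in the r–g interval produce the single-crossover classes DW G R and dw g r (193 + 195 = 388) plus the double crossovers (24).
RF(r–g) = (388 + 24) / 2268 = 412/2268 = 0.1817 → 18.2 m.u.

18.2 m.u.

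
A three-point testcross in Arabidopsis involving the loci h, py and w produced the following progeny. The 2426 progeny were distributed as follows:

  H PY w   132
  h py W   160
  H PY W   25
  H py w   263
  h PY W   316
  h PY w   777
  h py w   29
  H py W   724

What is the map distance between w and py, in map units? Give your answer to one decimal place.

The two most frequent reciprocal classes, H py W and h PY w, are the parental types, so the F1 was H py W / h PY w.
The two rarest classes, H PY W and h py w, are the double crossovers. Comparing them with the parentals, only the py allele has switched, so py is the middle locus and the order is h – py – w.
Crossovers in the py–w interval produce the single-crossover classes H py w and h PY W (263 + 316 = 579) plus the double crossovers (54).
RF(py–w) = (579 + 54) / 2426 = 633/2426 = 0.2609 → 26.1 map units.

26.1 map units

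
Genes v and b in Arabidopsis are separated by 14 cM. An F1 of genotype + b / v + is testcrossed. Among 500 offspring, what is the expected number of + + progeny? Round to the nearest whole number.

A map distance of 14 cM corresponds to a recombination frequency of 0.140.
The F1 is + b / v +, so + + is a recombinant gamete class with expected frequency r/2 = 0.140/2 = 0.0700.
Expected number = 0.0700 × 500 = 35.00 ≈ 35.

35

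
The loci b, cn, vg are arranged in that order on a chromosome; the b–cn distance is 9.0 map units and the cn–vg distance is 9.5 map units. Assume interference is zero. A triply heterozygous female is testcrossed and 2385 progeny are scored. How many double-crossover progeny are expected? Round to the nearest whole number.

Map distances give recombination frequencies of 0.090 and 0.095 for the two intervals.
With no interference, expected double-crossover frequency = 0.090 × 0.095 = 0.00855.
Expected number = 0.00855 × 2385 = 20.39 ≈ 20.

20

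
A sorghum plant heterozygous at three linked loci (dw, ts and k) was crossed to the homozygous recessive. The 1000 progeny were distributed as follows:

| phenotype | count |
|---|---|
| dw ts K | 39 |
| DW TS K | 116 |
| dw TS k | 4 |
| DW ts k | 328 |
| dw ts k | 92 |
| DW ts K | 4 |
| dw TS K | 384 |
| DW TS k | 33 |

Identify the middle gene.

k

The two most frequent reciprocal classes, DW ts k and dw TS K, are the parental types, so the F1 was DW ts k / dw TS K.
The two rarest classes, DW ts K and dw TS k, are the double crossovers. Comparing them with the parentals, only the k allele has switched, so k is the middle locus and the order is dw – k – ts.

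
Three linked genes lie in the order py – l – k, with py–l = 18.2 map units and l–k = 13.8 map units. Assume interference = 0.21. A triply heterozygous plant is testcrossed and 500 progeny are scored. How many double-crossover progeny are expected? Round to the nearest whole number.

10

Map distances give recombination frequencies of 0.182 and 0.138 for the two intervals.
With interference 0.21 (so coincidence = 0.79), expected double-crossover frequency = 0.182 × 0.138 × 0.79 = 0.01984.
Expected number = 0.01984 × 500 = 9.92 ≈ 10.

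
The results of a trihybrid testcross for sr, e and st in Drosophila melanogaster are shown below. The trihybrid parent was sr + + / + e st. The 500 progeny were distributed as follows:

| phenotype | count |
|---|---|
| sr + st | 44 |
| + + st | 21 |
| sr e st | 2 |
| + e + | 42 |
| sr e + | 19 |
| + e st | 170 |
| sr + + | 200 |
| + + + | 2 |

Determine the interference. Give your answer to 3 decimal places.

The two rarest classes, + + + and sr e st, are the double crossovers. Comparing them with the parentals, only the sr allele has switched, so sr is the middle locus and the order is st – sr – e.
st–sr: (86 + 4)/500 = 0.1800; sr–e: (40 + 4)/500 = 0.0880.
Expected DCO frequency = 0.1800 × 0.0880 ≈ 0.01584; observed = 4/500 ≈ 0.00800.
Coefficient of coincidence = 0.00800/0.01584 ≈ 0.505; interference = 1 − 0.505 = 0.495.

0.495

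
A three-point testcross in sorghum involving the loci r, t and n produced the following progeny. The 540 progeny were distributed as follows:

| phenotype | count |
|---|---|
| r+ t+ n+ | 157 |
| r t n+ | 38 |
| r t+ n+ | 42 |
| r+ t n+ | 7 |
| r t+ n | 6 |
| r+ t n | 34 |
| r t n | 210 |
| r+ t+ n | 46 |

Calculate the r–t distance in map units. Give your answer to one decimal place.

The two most frequent reciprocal classes, r+ t+ n+ and r t n, are the parental types, so the F1 was r+ t+ n+ / r t n.
The two rarest classes, r+ t n+ and r t+ n, are the double crossovers. Comparing them with the parentals, only the t allele has switched, so t is the middle locus and the order is n – t – r.
Crossovers in the t–r interval produce the single-crossover classes r t+ n+ and r+ t n (42 + 34 = 76) plus the double crossovers (13).
RF(t–r) = (76 + 13) / 540 = 89/540 = 0.1648 → 16.5 map units.

16.5 map units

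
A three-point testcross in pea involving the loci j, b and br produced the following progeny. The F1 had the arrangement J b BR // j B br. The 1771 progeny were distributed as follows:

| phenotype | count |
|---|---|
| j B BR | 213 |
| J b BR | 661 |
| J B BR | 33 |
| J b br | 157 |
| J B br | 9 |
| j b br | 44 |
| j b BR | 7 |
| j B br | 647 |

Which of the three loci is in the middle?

j

The two rarest classes, j b BR and J B br, are the double crossovers. Comparing them with the parentals, only the j allele has switched, so j is the middle locus and the order is b – j – br.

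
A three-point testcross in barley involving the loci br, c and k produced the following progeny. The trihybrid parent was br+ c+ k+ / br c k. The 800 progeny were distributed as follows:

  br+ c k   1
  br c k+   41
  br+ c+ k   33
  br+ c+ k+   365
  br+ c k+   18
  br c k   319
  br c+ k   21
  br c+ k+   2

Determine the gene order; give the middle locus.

br

The two rarest classes, br c+ k+ and br+ c k, are the double crossovers. Comparing them with the parentals, only the br allele has switched, so br is the middle locus and the order is c – br – k.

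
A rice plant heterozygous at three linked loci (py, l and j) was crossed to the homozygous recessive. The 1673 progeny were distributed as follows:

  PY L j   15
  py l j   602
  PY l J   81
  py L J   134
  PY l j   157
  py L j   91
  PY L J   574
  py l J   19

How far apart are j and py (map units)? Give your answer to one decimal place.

19.4 map units

The two most frequent reciprocal classes, py l j and PY L J, are the parental types, so the F1 was py l j / PY L J.
The two rarest classes, py l J and PY L j, are the double crossovers. Comparing them with the parentals, only the j allele has switched, so j is the middle locus and the order is l – j – py.
Crossovers in the j–py interval produce the single-crossover classes PY l j and py L J (157 + 134 = 291) plus the double crossovers (34).
RF(j–py) = (291 + 34) / 1673 = 325/1673 = 0.1943 → 19.4 map units.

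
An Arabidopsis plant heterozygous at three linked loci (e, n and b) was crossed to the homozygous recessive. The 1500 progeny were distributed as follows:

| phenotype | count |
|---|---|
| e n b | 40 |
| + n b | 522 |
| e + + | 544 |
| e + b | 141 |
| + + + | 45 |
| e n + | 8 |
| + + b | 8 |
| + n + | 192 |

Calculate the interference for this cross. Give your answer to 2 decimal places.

The two most frequent reciprocal classes, e + + and + n b, are the parental types, so the F1 was e + + / + n b.
The two rarest classes, e n + and + + b, are the double crossovers. Comparing them with the parentals, only the n allele has switched, so n is the middle locus and the order is b – n – e.
b–n: (333 + 16)/1500 = 0.2327; n–e: (85 + 16)/1500 = 0.0673.
Expected DCO frequency = 0.2327 × 0.0673 ≈ 0.01566; observed = 16/1500 ≈ 0.01067.
Coefficient of coincidence = 0.01067/0.01566 ≈ 0.68; interference = 1 − 0.68 = 0.32.

0.32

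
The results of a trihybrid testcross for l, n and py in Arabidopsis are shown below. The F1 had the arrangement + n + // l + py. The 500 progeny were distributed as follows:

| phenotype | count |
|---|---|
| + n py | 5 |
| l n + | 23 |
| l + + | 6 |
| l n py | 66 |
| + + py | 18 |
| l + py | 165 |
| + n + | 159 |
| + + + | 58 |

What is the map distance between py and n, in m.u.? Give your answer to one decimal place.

27.0 m.u.

The two rarest classes, + n py and l + +, are the double crossovers. Comparing them with the parentals, only the py allele has switched, so py is the middle locus and the order is n – py – l.
Crossovers in the n–py interval produce the single-crossover classes + + + and l n py (58 + 66 = 124) plus the double crossovers (11).
RF(n–py) = (124 + 11) / 500 = 135/500 = 0.2700 → 27.0 m.u.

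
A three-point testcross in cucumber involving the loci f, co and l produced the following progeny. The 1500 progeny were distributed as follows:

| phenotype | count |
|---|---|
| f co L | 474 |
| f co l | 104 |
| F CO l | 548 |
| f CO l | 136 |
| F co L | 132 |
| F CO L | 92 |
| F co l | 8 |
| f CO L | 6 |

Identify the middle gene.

co

The two most frequent reciprocal classes, f co L and F CO l, are the parental types, so the F1 was f co L / F CO l.
The two rarest classes, f CO L and F co l, are the double crossovers. Comparing them with the parentals, only the co allele has switched, so co is the middle locus and the order is l – co – f.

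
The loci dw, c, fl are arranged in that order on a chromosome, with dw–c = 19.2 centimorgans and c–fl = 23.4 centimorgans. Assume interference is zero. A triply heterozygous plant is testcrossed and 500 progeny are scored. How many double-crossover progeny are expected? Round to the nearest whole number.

22

Map distances give recombination frequencies of 0.192 and 0.234 for the two intervals.
With no interference, expected double-crossover frequency = 0.192 × 0.234 = 0.04493.
Expected number = 0.04493 × 500 = 22.46 ≈ 22.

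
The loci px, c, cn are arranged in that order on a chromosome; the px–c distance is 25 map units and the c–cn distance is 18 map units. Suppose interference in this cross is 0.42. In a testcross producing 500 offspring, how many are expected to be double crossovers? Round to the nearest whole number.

Map distances give recombination frequencies of 0.250 and 0.180 for the two intervals.
With interference 0.42 (so coincidence = 0.58), expected double-crossover frequency = 0.250 × 0.180 × 0.58 = 0.02610.
Expected number = 0.02610 × 500 = 13.05 ≈ 13.

13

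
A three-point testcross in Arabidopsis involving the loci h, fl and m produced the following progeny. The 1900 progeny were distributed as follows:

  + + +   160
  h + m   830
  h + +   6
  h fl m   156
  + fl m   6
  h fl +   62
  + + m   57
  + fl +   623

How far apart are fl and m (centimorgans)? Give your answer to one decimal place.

The two most frequent reciprocal classes, + fl + and h + m, are the parental types, so the F1 was + fl + / h + m.
The two rarest classes, + fl m and h + +, are the double crossovers. Comparing them with the parentals, only the m allele has switched, so m is the middle locus and the order is h – m – fl.
Crossovers in the m–fl interval produce the single-crossover classes + + + and h fl m (160 + 156 = 316) plus the double crossovers (12).
RF(m–fl) = (316 + 12) / 1900 = 328/1900 = 0.1726 → 17.3 centimorgans.

17.3 centimorgans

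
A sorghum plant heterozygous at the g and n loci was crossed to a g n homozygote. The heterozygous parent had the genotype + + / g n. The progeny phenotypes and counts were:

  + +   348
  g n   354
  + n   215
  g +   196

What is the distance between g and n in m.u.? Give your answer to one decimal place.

36.9 m.u.

The recombinant classes are + n and g +: 215 + 196 = 411.
Recombination frequency = 411/1113 = 0.3693 ≈ 36.9%, i.e. 36.9 m.u.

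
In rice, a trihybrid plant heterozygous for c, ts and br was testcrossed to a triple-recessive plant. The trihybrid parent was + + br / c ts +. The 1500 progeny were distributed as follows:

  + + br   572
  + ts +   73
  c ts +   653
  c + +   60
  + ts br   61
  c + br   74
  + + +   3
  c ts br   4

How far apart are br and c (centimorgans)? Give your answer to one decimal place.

The two rarest classes, + + + and c ts br, are the double crossovers. Comparing them with the parentals, only the br allele has switched, so br is the middle locus and the order is c – br – ts.
Crossovers in the c–br interval produce the single-crossover classes c + br and + ts + (74 + 73 = 147) plus the double crossovers (7).
RF(c–br) = (147 + 7) / 1500 = 154/1500 = 0.1027 → 10.3 centimorgans.

10.3 centimorgans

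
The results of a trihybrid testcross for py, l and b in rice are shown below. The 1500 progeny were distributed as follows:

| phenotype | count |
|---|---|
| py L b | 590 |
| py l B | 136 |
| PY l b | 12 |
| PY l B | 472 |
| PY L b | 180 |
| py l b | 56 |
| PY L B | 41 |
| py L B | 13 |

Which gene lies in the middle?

The two most frequent reciprocal classes, py L b and PY l B, are the parental types, so the F1 was py L b / PY l B.
The two rarest classes, py L B and PY l b, are the double crossovers. Comparing them with the parentals, only the b allele has switched, so b is the middle locus and the order is py – b – l.

b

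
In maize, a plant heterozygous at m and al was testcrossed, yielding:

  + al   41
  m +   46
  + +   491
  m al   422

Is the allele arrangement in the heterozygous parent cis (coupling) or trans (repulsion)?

The two most frequent classes are + + (491) and m al (422); these are the parental (non-recombinant) types.
So the F1 carried + + on one chromosome and m al on the other — the recessive alleles are on the same chromosome (cis / coupling).

cis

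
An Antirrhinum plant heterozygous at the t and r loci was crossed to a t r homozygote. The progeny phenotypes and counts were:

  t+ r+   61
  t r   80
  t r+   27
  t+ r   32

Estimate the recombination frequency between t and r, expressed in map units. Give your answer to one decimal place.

The two most frequent classes, t+ r+ (61) and t r (80), are the parental types, so the F1 was t+ r+ / t r.
The recombinant classes are t+ r and t r+: 32 + 27 = 59.
Recombination frequency = 59/200 = 0.2950 ≈ 29.5%, i.e. 29.5 map units.

29.5 map units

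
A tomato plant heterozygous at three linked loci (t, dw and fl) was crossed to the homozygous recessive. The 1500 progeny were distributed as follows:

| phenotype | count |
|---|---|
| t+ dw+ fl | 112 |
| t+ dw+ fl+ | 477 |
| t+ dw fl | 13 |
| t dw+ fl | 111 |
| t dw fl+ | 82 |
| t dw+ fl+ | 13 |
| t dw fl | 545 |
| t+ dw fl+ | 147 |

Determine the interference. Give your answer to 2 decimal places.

0.38

The two most frequent reciprocal classes, t dw fl and t+ dw+ fl+, are the parental types, so the F1 was t dw fl / t+ dw+ fl+.
The two rarest classes, t+ dw fl and t dw+ fl+, are the double crossovers. Comparing them with the parentals, only the t allele has switched, so t is the middle locus and the order is fl – t – dw.
fl–t: (194 + 26)/1500 = 0.1467; t–dw: (258 + 26)/1500 = 0.1893.
Expected DCO frequency = 0.1467 × 0.1893 ≈ 0.02777; observed = 26/1500 ≈ 0.01733.
Coefficient of coincidence = 0.01733/0.02777 ≈ 0.62; interference = 1 − 0.62 = 0.38.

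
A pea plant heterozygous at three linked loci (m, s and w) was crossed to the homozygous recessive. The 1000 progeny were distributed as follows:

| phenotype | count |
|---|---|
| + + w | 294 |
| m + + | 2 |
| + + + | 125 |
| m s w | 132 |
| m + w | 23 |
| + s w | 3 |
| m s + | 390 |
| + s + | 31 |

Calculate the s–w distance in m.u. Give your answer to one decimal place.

26.2 m.u.

The two most frequent reciprocal classes, m s + and + + w, are the parental types, so the F1 was m s + / + + w.
The two rarest classes, m + + and + s w, are the double crossovers. Comparing them with the parentals, only the s allele has switched, so s is the middle locus and the order is m – s – w.
Crossovers in the s–w interval produce the single-crossover classes m s w and + + + (132 + 125 = 257) plus the double crossovers (5).
RF(s–w) = (257 + 5) / 1000 = 262/1000 = 0.2620 → 26.2 m.u.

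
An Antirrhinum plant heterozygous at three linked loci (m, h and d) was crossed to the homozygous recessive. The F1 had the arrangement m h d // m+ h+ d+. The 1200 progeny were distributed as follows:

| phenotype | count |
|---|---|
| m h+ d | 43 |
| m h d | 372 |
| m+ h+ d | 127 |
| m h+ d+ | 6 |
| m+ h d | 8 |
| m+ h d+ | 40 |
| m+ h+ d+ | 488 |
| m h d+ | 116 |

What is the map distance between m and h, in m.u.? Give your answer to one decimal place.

The two rarest classes, m+ h d and m h+ d+, are the double crossovers. Comparing them with the parentals, only the m allele has switched, so m is the middle locus and the order is h – m – d.
Crossovers in the h–m interval produce the single-crossover classes m h+ d and m+ h d+ (43 + 40 = 83) plus the double crossovers (14).
RF(h–m) = (83 + 14) / 1200 = 97/1200 = 0.0808 → 8.1 m.u.

8.1 m.u.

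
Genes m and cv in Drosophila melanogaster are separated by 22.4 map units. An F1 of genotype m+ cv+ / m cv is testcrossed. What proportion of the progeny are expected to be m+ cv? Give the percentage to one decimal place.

A map distance of 22.4 map units corresponds to a recombination frequency of 0.224.
The F1 is m+ cv+ / m cv, so m+ cv is a recombinant gamete class with expected frequency r/2 = 0.224/2 = 0.1120.
That is 0.1120 = 11.2% of the progeny.

11.2%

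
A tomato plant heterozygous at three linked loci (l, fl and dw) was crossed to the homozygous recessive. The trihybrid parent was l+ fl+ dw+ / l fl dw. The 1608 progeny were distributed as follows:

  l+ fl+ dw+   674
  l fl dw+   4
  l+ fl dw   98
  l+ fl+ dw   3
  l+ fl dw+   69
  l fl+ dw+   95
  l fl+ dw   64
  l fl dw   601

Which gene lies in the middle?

dw

The two rarest classes, l+ fl+ dw and l fl dw+, are the double crossovers. Comparing them with the parentals, only the dw allele has switched, so dw is the middle locus and the order is l – dw – fl.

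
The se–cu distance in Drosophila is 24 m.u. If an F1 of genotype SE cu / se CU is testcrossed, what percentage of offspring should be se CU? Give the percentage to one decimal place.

A map distance of 24 m.u. corresponds to a recombination frequency of 0.240.
The F1 is SE cu / se CU, so se CU is a parental gamete class with expected frequency (1 − r)/2 = 0.760/2 = 0.3800.
That is 0.3800 = 38.0% of the progeny.

38.0%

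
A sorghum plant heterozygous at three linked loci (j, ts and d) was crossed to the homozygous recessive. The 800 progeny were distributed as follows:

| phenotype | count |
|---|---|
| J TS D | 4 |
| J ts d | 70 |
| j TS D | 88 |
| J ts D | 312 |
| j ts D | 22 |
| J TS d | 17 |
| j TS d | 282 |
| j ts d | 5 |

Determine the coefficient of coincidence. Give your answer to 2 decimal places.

0.90

The two most frequent reciprocal classes, j TS d and J ts D, are the parental types, so the F1 was j TS d / J ts D.
The two rarest classes, j ts d and J TS D, are the double crossovers. Comparing them with the parentals, only the ts allele has switched, so ts is the middle locus and the order is j – ts – d.
j–ts: (39 + 9)/800 = 0.0600; ts–d: (158 + 9)/800 = 0.2087.
Expected DCO frequency = 0.0600 × 0.2087 ≈ 0.01252; observed = 9/800 ≈ 0.01125.
Coefficient of coincidence = 0.01125/0.01252 ≈ 0.90.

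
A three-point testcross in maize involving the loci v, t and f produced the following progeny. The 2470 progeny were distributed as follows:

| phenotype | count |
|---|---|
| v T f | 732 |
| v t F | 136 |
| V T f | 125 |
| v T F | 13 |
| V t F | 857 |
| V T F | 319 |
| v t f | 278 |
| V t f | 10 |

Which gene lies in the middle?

f

The two most frequent reciprocal classes, v T f and V t F, are the parental types, so the F1 was v T f / V t F.
The two rarest classes, v T F and V t f, are the double crossovers. Comparing them with the parentals, only the f allele has switched, so f is the middle locus and the order is v – f – t.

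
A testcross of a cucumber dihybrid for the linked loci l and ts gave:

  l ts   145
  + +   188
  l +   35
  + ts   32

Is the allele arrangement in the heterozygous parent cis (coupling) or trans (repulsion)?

cis

The two most frequent classes are + + (188) and l ts (145); these are the parental (non-recombinant) types.
So the F1 carried + + on one chromosome and l ts on the other — the recessive alleles are on the same chromosome (cis / coupling).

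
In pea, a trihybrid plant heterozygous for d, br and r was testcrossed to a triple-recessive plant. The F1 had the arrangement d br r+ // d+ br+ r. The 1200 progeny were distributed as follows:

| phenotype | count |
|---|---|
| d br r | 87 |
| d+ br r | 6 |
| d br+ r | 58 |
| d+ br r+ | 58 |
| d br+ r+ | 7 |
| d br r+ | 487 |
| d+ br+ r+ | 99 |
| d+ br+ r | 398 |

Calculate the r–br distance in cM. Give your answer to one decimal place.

The two rarest classes, d br+ r+ and d+ br r, are the double crossovers. Comparing them with the parentals, only the br allele has switched, so br is the middle locus and the order is r – br – d.
Crossovers in the r–br interval produce the single-crossover classes d br r and d+ br+ r+ (87 + 99 = 186) plus the double crossovers (13).
RF(r–br) = (186 + 13) / 1200 = 199/1200 = 0.1658 → 16.6 cM.

16.6 cM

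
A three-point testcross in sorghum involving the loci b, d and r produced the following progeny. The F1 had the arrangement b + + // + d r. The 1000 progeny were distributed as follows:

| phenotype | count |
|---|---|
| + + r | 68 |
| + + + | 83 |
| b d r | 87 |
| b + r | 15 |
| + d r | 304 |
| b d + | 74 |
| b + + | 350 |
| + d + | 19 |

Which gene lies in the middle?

r

The two rarest classes, b + r and + d +, are the double crossovers. Comparing them with the parentals, only the r allele has switched, so r is the middle locus and the order is b – r – d.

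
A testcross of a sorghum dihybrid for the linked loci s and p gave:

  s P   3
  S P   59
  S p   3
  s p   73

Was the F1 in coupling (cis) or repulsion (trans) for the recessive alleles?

The two most frequent classes are S P (59) and s p (73); these are the parental (non-recombinant) types.
So the F1 carried S P on one chromosome and s p on the other — the recessive alleles are on the same chromosome (cis / coupling).

cis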